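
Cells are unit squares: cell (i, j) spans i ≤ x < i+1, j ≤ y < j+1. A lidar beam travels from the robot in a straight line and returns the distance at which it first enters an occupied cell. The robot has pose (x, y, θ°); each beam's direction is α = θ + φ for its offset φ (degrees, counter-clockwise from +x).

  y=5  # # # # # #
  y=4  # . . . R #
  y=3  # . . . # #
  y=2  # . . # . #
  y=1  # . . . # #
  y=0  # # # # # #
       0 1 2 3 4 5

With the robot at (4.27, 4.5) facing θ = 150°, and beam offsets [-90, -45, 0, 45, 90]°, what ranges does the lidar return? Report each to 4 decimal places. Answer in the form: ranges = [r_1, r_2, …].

ranges = [0.5774, 0.5176, 1.0000, 3.3854, 1.7321]

beam 1: φ=-90°, α=60°
  cosα=0.5000 sinα=0.8660 | (4,4) | tMaxX 1.4600 tMaxY 0.5774 | tΔX 2.0000 tΔY 1.1547
    t=0.5774 [y] (4,5) — stop
  → r_1 = 0.5774
beam 2: φ=-45°, α=105°
  cosα=-0.2588 sinα=0.9659 | (4,4) | tMaxX 1.0432 tMaxY 0.5176 | tΔX 3.8637 tΔY 1.0353
    t=0.5176 [y] (4,5) — stop
  → r_2 = 0.5176
beam 3: φ=0°, α=150°
  cosα=-0.8660 sinα=0.5000 | (4,4) | tMaxX 0.3118 tMaxY 1.0000 | tΔX 1.1547 tΔY 2.0000
    t=0.3118 [x] (3,4)
    t=1.0000 [y] (3,5) — stop
  → r_3 = 1.0000
beam 4: φ=45°, α=195°
  cosα=-0.9659 sinα=-0.2588 | (4,4) | tMaxX 0.2795 tMaxY 1.9319 | tΔX 1.0353 tΔY 3.8637
    t=0.2795 [x] (3,4)
    t=1.3148 [x] (2,4)
    t=1.9319 [y] (2,3)
    t=2.3501 [x] (1,3)
    t=3.3854 [x] (0,3) — stop
  → r_4 = 3.3854
beam 5: φ=90°, α=240°
  cosα=-0.5000 sinα=-0.8660 | (4,4) | tMaxX 0.5400 tMaxY 0.5774 | tΔX 2.0000 tΔY 1.1547
    t=0.5400 [x] (3,4)
    t=0.5774 [y] (3,3)
    t=1.7321 [y] (3,2) — stop
  → r_5 = 1.7321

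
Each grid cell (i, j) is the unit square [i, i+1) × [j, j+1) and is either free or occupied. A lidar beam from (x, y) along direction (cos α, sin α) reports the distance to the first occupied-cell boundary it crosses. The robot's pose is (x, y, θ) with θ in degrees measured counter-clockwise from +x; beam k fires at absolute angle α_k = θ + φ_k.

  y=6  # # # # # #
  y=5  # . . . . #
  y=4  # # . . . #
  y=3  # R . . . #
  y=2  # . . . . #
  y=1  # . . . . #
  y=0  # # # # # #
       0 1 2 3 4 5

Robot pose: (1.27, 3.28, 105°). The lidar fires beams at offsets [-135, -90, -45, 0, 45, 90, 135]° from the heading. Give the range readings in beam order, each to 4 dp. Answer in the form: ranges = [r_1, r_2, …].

beam 1: φ=-135°, α=330°
  direction (0.8660, -0.5000); cell (1,3); t to first gridline: x 0.8429, y 0.5600 (then +1.1547 / +2.0000)
    (1,2) via y @ 0.5600
    (2,2) via x @ 0.8429
    (3,2) via x @ 1.9976
    (3,1) via y @ 2.5600
    (4,1) via x @ 3.1523
    (5,1) via x @ 4.3070  # hit
  → r_1 = 4.3070
beam 2: φ=-90°, α=15°
  direction (0.9659, 0.2588); cell (1,3); t to first gridline: x 0.7558, y 2.7819 (then +1.0353 / +3.8637)
    (2,3) via x @ 0.7558
    (3,3) via x @ 1.7910
    (3,4) via y @ 2.7819
    (4,4) via x @ 2.8263
    (5,4) via x @ 3.8616  # hit
  → r_2 = 3.8616
beam 3: φ=-45°, α=60°
  direction (0.5000, 0.8660); cell (1,3); t to first gridline: x 1.4600, y 0.8314 (then +2.0000 / +1.1547)
    (1,4) via y @ 0.8314  # hit
  → r_3 = 0.8314
beam 4: φ=0°, α=105°
  direction (-0.2588, 0.9659); cell (1,3); t to first gridline: x 1.0432, y 0.7454 (then +3.8637 / +1.0353)
    (1,4) via y @ 0.7454  # hit
  → r_4 = 0.7454
beam 5: φ=45°, α=150°
  direction (-0.8660, 0.5000); cell (1,3); t to first gridline: x 0.3118, y 1.4400 (then +1.1547 / +2.0000)
    (0,3) via x @ 0.3118  # hit
  → r_5 = 0.3118
beam 6: φ=90°, α=195°
  direction (-0.9659, -0.2588); cell (1,3); t to first gridline: x 0.2795, y 1.0818 (then +1.0353 / +3.8637)
    (0,3) via x @ 0.2795  # hit
  → r_6 = 0.2795
beam 7: φ=135°, α=240°
  direction (-0.5000, -0.8660); cell (1,3); t to first gridline: x 0.5400, y 0.3233 (then +2.0000 / +1.1547)
    (1,2) via y @ 0.3233
    (0,2) via x @ 0.5400  # hit
  → r_7 = 0.5400

ranges = [4.3070, 3.8616, 0.8314, 0.7454, 0.3118, 0.2795, 0.5400]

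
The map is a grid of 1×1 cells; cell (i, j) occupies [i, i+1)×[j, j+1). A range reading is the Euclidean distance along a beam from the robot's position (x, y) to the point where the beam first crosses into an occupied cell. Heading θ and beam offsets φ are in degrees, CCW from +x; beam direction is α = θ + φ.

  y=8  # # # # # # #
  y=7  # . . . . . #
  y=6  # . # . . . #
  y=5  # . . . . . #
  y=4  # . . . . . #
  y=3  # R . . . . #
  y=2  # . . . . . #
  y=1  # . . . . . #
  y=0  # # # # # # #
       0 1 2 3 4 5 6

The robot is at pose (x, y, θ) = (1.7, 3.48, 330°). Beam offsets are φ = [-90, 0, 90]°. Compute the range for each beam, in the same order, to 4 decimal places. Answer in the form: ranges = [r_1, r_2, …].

ranges = [1.4000, 4.9600, 5.2192]

beam 1: φ=-90°, α=240°
  direction (-0.5000, -0.8660); cell (1,3); t to first gridline: x 1.4000, y 0.5543 (then +2.0000 / +1.1547)
    (1,2) via y @ 0.5543
    (0,2) via x @ 1.4000  # hit
  → r_1 = 1.4000
beam 2: φ=0°, α=330°
  direction (0.8660, -0.5000); cell (1,3); t to first gridline: x 0.3464, y 0.9600 (then +1.1547 / +2.0000)
    (2,3) via x @ 0.3464
    (2,2) via y @ 0.9600
    (3,2) via x @ 1.5011
    (4,2) via x @ 2.6558
    (4,1) via y @ 2.9600
    (5,1) via x @ 3.8105
    (5,0) via y @ 4.9600  # hit
  → r_2 = 4.9600
beam 3: φ=90°, α=60°
  direction (0.5000, 0.8660); cell (1,3); t to first gridline: x 0.6000, y 0.6004 (then +2.0000 / +1.1547)
    (2,3) via x @ 0.6000
    (2,4) via y @ 0.6004
    (2,5) via y @ 1.7551
    (3,5) via x @ 2.6000
    (3,6) via y @ 2.9098
    (3,7) via y @ 4.0645
    (4,7) via x @ 4.6000
    (4,8) via y @ 5.2192  # hit
  → r_3 = 5.2192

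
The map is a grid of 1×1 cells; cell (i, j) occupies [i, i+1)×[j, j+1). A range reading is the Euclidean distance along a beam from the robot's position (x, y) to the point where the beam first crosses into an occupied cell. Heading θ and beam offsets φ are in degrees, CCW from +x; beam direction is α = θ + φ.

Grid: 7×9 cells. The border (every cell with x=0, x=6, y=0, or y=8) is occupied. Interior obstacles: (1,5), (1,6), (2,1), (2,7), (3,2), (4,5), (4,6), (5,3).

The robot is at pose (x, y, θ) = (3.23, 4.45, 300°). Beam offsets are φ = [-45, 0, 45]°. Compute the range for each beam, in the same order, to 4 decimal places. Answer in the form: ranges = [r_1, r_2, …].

ranges = [2.5364, 3.9837, 1.8324]

beam 1: φ=-45°, α=255°
  cosα=-0.2588 sinα=-0.9659 | (3,4) | tMaxX 0.8887 tMaxY 0.4659 | tΔX 3.8637 tΔY 1.0353
    t=0.4659 [y] (3,3)
    t=0.8887 [x] (2,3)
    t=1.5012 [y] (2,2)
    t=2.5364 [y] (2,1) — stop
  → r_1 = 2.5364
beam 2: φ=0°, α=300°
  cosα=0.5000 sinα=-0.8660 | (3,4) | tMaxX 1.5400 tMaxY 0.5196 | tΔX 2.0000 tΔY 1.1547
    t=0.5196 [y] (3,3)
    t=1.5400 [x] (4,3)
    t=1.6743 [y] (4,2)
    t=2.8290 [y] (4,1)
    t=3.5400 [x] (5,1)
    t=3.9837 [y] (5,0) — stop
  → r_2 = 3.9837
beam 3: φ=45°, α=345°
  cosα=0.9659 sinα=-0.2588 | (3,4) | tMaxX 0.7972 tMaxY 1.7387 | tΔX 1.0353 tΔY 3.8637
    t=0.7972 [x] (4,4)
    t=1.7387 [y] (4,3)
    t=1.8324 [x] (5,3) — stop
  → r_3 = 1.8324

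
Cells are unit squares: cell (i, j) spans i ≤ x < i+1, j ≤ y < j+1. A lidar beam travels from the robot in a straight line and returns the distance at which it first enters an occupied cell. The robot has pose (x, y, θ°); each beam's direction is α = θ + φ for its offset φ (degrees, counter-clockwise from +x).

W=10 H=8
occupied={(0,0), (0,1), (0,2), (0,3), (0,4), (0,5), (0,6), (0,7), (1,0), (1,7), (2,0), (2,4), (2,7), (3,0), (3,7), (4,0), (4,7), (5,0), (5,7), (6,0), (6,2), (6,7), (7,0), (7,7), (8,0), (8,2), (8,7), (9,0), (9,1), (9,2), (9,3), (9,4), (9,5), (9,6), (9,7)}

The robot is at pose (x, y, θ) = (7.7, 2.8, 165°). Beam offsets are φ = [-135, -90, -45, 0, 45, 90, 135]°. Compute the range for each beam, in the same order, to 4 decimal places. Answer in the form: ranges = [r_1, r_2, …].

beam 1: φ=-135°, α=30°
  dir = (cos 30°, sin 30°) = (0.8660, 0.5000); from cell (7,2)
  next x-line at t=0.3464, next y-line at t=0.4000; Δt_x=1.1547, Δt_y=2.0000
    x: enter (8,2) at t=0.3464 ← occupied
  → r_1 = 0.3464
beam 2: φ=-90°, α=75°
  dir = (cos 75°, sin 75°) = (0.2588, 0.9659); from cell (7,2)
  next x-line at t=1.1591, next y-line at t=0.2071; Δt_x=3.8637, Δt_y=1.0353
    y: enter (7,3) at t=0.2071
    x: enter (8,3) at t=1.1591
    y: enter (8,4) at t=1.2423
    y: enter (8,5) at t=2.2776
    y: enter (8,6) at t=3.3129
    y: enter (8,7) at t=4.3482 ← occupied
  → r_2 = 4.3482
beam 3: φ=-45°, α=120°
  dir = (cos 120°, sin 120°) = (-0.5000, 0.8660); from cell (7,2)
  next x-line at t=1.4000, next y-line at t=0.2309; Δt_x=2.0000, Δt_y=1.1547
    y: enter (7,3) at t=0.2309
    y: enter (7,4) at t=1.3856
    x: enter (6,4) at t=1.4000
    y: enter (6,5) at t=2.5403
    x: enter (5,5) at t=3.4000
    y: enter (5,6) at t=3.6950
    y: enter (5,7) at t=4.8497 ← occupied
  → r_3 = 4.8497
beam 4: φ=0°, α=165°
  dir = (cos 165°, sin 165°) = (-0.9659, 0.2588); from cell (7,2)
  next x-line at t=0.7247, next y-line at t=0.7727; Δt_x=1.0353, Δt_y=3.8637
    x: enter (6,2) at t=0.7247 ← occupied
  → r_4 = 0.7247
beam 5: φ=45°, α=210°
  dir = (cos 210°, sin 210°) = (-0.8660, -0.5000); from cell (7,2)
  next x-line at t=0.8083, next y-line at t=1.6000; Δt_x=1.1547, Δt_y=2.0000
    x: enter (6,2) at t=0.8083 ← occupied
  → r_5 = 0.8083
beam 6: φ=90°, α=255°
  dir = (cos 255°, sin 255°) = (-0.2588, -0.9659); from cell (7,2)
  next x-line at t=2.7046, next y-line at t=0.8282; Δt_x=3.8637, Δt_y=1.0353
    y: enter (7,1) at t=0.8282
    y: enter (7,0) at t=1.8635 ← occupied
  → r_6 = 1.8635
beam 7: φ=135°, α=300°
  dir = (cos 300°, sin 300°) = (0.5000, -0.8660); from cell (7,2)
  next x-line at t=0.6000, next y-line at t=0.9238; Δt_x=2.0000, Δt_y=1.1547
    x: enter (8,2) at t=0.6000 ← occupied
  → r_7 = 0.6000

ranges = [0.3464, 4.3482, 4.8497, 0.7247, 0.8083, 1.8635, 0.6000]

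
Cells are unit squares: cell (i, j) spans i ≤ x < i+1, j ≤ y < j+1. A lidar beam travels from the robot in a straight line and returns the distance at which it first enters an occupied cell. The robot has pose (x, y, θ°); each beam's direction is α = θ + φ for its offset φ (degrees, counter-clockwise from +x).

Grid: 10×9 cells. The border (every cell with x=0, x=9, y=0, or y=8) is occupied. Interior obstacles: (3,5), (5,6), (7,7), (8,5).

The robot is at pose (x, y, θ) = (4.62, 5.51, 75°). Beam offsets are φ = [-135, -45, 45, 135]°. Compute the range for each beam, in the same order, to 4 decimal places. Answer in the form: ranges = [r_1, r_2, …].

ranges = [5.2077, 0.9800, 2.8752, 0.7159]

beam 1: φ=-135°, α=300°
  cosα=0.5000 sinα=-0.8660 | (4,5) | tMaxX 0.7600 tMaxY 0.5889 | tΔX 2.0000 tΔY 1.1547
    t=0.5889 [y] (4,4)
    t=0.7600 [x] (5,4)
    t=1.7436 [y] (5,3)
    t=2.7600 [x] (6,3)
    t=2.8983 [y] (6,2)
    t=4.0530 [y] (6,1)
    t=4.7600 [x] (7,1)
    t=5.2077 [y] (7,0) — stop
  → r_1 = 5.2077
beam 2: φ=-45°, α=30°
  cosα=0.8660 sinα=0.5000 | (4,5) | tMaxX 0.4388 tMaxY 0.9800 | tΔX 1.1547 tΔY 2.0000
    t=0.4388 [x] (5,5)
    t=0.9800 [y] (5,6) — stop
  → r_2 = 0.9800
beam 3: φ=45°, α=120°
  cosα=-0.5000 sinα=0.8660 | (4,5) | tMaxX 1.2400 tMaxY 0.5658 | tΔX 2.0000 tΔY 1.1547
    t=0.5658 [y] (4,6)
    t=1.2400 [x] (3,6)
    t=1.7205 [y] (3,7)
    t=2.8752 [y] (3,8) — stop
  → r_3 = 2.8752
beam 4: φ=135°, α=210°
  cosα=-0.8660 sinα=-0.5000 | (4,5) | tMaxX 0.7159 tMaxY 1.0200 | tΔX 1.1547 tΔY 2.0000
    t=0.7159 [x] (3,5) — stop
  → r_4 = 0.7159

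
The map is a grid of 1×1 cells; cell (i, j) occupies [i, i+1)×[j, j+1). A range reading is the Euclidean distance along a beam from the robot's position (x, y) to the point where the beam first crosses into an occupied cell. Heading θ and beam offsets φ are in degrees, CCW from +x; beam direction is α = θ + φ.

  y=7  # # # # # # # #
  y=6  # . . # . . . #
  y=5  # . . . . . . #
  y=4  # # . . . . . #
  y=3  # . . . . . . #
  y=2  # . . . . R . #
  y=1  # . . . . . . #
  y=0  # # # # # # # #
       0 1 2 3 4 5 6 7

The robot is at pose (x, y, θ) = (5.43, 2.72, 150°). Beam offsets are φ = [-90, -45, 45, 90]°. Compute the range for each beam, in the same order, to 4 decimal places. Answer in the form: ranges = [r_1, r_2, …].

beam 1: φ=-90°, α=60°
  dir = (cos 60°, sin 60°) = (0.5000, 0.8660); from cell (5,2)
  next x-line at t=1.1400, next y-line at t=0.3233; Δt_x=2.0000, Δt_y=1.1547
    y: enter (5,3) at t=0.3233
    x: enter (6,3) at t=1.1400
    y: enter (6,4) at t=1.4780
    y: enter (6,5) at t=2.6327
    x: enter (7,5) at t=3.1400 ← occupied
  → r_1 = 3.1400
beam 2: φ=-45°, α=105°
  dir = (cos 105°, sin 105°) = (-0.2588, 0.9659); from cell (5,2)
  next x-line at t=1.6614, next y-line at t=0.2899; Δt_x=3.8637, Δt_y=1.0353
    y: enter (5,3) at t=0.2899
    y: enter (5,4) at t=1.3252
    x: enter (4,4) at t=1.6614
    y: enter (4,5) at t=2.3604
    y: enter (4,6) at t=3.3957
    y: enter (4,7) at t=4.4310 ← occupied
  → r_2 = 4.4310
beam 3: φ=45°, α=195°
  dir = (cos 195°, sin 195°) = (-0.9659, -0.2588); from cell (5,2)
  next x-line at t=0.4452, next y-line at t=2.7819; Δt_x=1.0353, Δt_y=3.8637
    x: enter (4,2) at t=0.4452
    x: enter (3,2) at t=1.4804
    x: enter (2,2) at t=2.5157
    y: enter (2,1) at t=2.7819
    x: enter (1,1) at t=3.5510
    x: enter (0,1) at t=4.5863 ← occupied
  → r_3 = 4.5863
beam 4: φ=90°, α=240°
  dir = (cos 240°, sin 240°) = (-0.5000, -0.8660); from cell (5,2)
  next x-line at t=0.8600, next y-line at t=0.8314; Δt_x=2.0000, Δt_y=1.1547
    y: enter (5,1) at t=0.8314
    x: enter (4,1) at t=0.8600
    y: enter (4,0) at t=1.9861 ← occupied
  → r_4 = 1.9861

ranges = [3.1400, 4.4310, 4.5863, 1.9861]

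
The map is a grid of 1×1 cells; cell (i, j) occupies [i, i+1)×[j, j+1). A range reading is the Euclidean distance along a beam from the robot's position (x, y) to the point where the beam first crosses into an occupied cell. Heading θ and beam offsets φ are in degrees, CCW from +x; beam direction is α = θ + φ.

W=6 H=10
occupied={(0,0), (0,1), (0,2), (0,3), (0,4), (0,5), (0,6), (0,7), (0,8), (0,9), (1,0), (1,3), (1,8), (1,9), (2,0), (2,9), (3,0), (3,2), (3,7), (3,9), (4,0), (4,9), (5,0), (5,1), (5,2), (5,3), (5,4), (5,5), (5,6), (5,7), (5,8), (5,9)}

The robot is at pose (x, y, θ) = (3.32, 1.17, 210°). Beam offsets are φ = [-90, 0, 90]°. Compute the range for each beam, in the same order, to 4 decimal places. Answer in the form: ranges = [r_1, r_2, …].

beam 1: φ=-90°, α=120°
  cosα=-0.5000 sinα=0.8660 | (3,1) | tMaxX 0.6400 tMaxY 0.9584 | tΔX 2.0000 tΔY 1.1547
    t=0.6400 [x] (2,1)
    t=0.9584 [y] (2,2)
    t=2.1131 [y] (2,3)
    t=2.6400 [x] (1,3) — stop
  → r_1 = 2.6400
beam 2: φ=0°, α=210°
  cosα=-0.8660 sinα=-0.5000 | (3,1) | tMaxX 0.3695 tMaxY 0.3400 | tΔX 1.1547 tΔY 2.0000
    t=0.3400 [y] (3,0) — stop
  → r_2 = 0.3400
beam 3: φ=90°, α=300°
  cosα=0.5000 sinα=-0.8660 | (3,1) | tMaxX 1.3600 tMaxY 0.1963 | tΔX 2.0000 tΔY 1.1547
    t=0.1963 [y] (3,0) — stop
  → r_3 = 0.1963

ranges = [2.6400, 0.3400, 0.1963]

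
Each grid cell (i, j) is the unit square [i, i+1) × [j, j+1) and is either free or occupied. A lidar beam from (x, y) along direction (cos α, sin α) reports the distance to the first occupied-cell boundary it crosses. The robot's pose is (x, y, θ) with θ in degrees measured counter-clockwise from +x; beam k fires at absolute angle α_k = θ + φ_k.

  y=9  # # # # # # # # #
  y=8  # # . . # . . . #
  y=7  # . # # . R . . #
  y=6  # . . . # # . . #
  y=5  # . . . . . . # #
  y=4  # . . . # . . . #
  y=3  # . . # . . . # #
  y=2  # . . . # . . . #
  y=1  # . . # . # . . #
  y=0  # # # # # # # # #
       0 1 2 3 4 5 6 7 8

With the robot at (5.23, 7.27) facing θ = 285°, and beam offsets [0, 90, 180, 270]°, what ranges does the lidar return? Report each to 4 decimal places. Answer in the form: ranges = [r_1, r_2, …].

beam 1: φ=0°, α=285°
  d=(0.2588,-0.9659)  start (5,7)  tX=2.9751 tY=0.2795  stride 1/|dx|=3.8637 1/|dy|=1.0353
    cross y-line → (5,6), t=0.2795 (wall)
  → r_1 = 0.2795
beam 2: φ=90°, α=15°
  d=(0.9659,0.2588)  start (5,7)  tX=0.7972 tY=2.8205  stride 1/|dx|=1.0353 1/|dy|=3.8637
    cross x-line → (6,7), t=0.7972
    cross x-line → (7,7), t=1.8324
    cross y-line → (7,8), t=2.8205
    cross x-line → (8,8), t=2.8677 (wall)
  → r_2 = 2.8677
beam 3: φ=180°, α=105°
  d=(-0.2588,0.9659)  start (5,7)  tX=0.8887 tY=0.7558  stride 1/|dx|=3.8637 1/|dy|=1.0353
    cross y-line → (5,8), t=0.7558
    cross x-line → (4,8), t=0.8887 (wall)
  → r_3 = 0.8887
beam 4: φ=270°, α=195°
  d=(-0.9659,-0.2588)  start (5,7)  tX=0.2381 tY=1.0432  stride 1/|dx|=1.0353 1/|dy|=3.8637
    cross x-line → (4,7), t=0.2381
    cross y-line → (4,6), t=1.0432 (wall)
  → r_4 = 1.0432

ranges = [0.2795, 2.8677, 0.8887, 1.0432]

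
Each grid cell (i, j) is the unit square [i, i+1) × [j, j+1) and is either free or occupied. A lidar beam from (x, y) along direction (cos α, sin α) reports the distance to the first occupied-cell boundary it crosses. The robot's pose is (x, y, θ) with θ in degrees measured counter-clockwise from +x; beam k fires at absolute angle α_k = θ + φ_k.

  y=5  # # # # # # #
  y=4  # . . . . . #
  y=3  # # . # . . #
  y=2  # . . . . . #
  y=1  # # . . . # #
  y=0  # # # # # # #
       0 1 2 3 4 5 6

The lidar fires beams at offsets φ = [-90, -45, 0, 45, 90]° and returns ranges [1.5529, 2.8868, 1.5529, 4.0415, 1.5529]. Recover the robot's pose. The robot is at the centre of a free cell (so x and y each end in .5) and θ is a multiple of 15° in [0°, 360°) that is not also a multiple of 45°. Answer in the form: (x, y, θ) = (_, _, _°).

Enumerate (i+0.5, j+0.5, θ) over the 16 free cells and 16 admissible headings. For each, cast all 5 beams and compare to the given ranges.
  (4.5, 3.5, 120°): beam 1 = 1.7321 ≠ 1.5529 ✗
  (5.5, 2.5, 285°): beam 1 = 3.6235 ≠ 1.5529 ✗
  (4.5, 4.5, 60°): beam 1 = 1.7321 ≠ 1.5529 ✗
  (1.5, 4.5, 240°): beam 1 = 0.5774 ≠ 1.5529 ✗
  (3.5, 2.5, 300°): beam 1 = 1.7321 ≠ 1.5529 ✗
  …
  (3.5, 1.5, 75°): r_1=1.5529, r_2=2.8868, r_3=1.5529, r_4=4.0415, r_5=1.5529 — all match ✓
Unique over the lattice → pose = (3.5, 1.5, 75°).

(x, y, θ) = (3.5, 1.5, 75°)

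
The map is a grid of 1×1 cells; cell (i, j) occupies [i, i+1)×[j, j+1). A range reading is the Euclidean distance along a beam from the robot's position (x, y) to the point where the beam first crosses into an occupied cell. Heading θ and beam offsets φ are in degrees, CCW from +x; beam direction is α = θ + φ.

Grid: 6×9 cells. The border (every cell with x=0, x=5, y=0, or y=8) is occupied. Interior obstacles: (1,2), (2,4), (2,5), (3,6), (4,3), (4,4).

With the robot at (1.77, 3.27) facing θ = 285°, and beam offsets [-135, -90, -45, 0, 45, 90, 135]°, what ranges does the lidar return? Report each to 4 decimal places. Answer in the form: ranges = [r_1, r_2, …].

beam 1: φ=-135°, α=150°
  direction (-0.8660, 0.5000); cell (1,3); t to first gridline: x 0.8891, y 1.4600 (then +1.1547 / +2.0000)
    (0,3) via x @ 0.8891  # hit
  → r_1 = 0.8891
beam 2: φ=-90°, α=195°
  direction (-0.9659, -0.2588); cell (1,3); t to first gridline: x 0.7972, y 1.0432 (then +1.0353 / +3.8637)
    (0,3) via x @ 0.7972  # hit
  → r_2 = 0.7972
beam 3: φ=-45°, α=240°
  direction (-0.5000, -0.8660); cell (1,3); t to first gridline: x 1.5400, y 0.3118 (then +2.0000 / +1.1547)
    (1,2) via y @ 0.3118  # hit
  → r_3 = 0.3118
beam 4: φ=0°, α=285°
  direction (0.2588, -0.9659); cell (1,3); t to first gridline: x 0.8887, y 0.2795 (then +3.8637 / +1.0353)
    (1,2) via y @ 0.2795  # hit
  → r_4 = 0.2795
beam 5: φ=45°, α=330°
  direction (0.8660, -0.5000); cell (1,3); t to first gridline: x 0.2656, y 0.5400 (then +1.1547 / +2.0000)
    (2,3) via x @ 0.2656
    (2,2) via y @ 0.5400
    (3,2) via x @ 1.4203
    (3,1) via y @ 2.5400
    (4,1) via x @ 2.5750
    (5,1) via x @ 3.7297  # hit
  → r_5 = 3.7297
beam 6: φ=90°, α=15°
  direction (0.9659, 0.2588); cell (1,3); t to first gridline: x 0.2381, y 2.8205 (then +1.0353 / +3.8637)
    (2,3) via x @ 0.2381
    (3,3) via x @ 1.2734
    (4,3) via x @ 2.3087  # hit
  → r_6 = 2.3087
beam 7: φ=135°, α=60°
  direction (0.5000, 0.8660); cell (1,3); t to first gridline: x 0.4600, y 0.8429 (then +2.0000 / +1.1547)
    (2,3) via x @ 0.4600
    (2,4) via y @ 0.8429  # hit
  → r_7 = 0.8429

ranges = [0.8891, 0.7972, 0.3118, 0.2795, 3.7297, 2.3087, 0.8429]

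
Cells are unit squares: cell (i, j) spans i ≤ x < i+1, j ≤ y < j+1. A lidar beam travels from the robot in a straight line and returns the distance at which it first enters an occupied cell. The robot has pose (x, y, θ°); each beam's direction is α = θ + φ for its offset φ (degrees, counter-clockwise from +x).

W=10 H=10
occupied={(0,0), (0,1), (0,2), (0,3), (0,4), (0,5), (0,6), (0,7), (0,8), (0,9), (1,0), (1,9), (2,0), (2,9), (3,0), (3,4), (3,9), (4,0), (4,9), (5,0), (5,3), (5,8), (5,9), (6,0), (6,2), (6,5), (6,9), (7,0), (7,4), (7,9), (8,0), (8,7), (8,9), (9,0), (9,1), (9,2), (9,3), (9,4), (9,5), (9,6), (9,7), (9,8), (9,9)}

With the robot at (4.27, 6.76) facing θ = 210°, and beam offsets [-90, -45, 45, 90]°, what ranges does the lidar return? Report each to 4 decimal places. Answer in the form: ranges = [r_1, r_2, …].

beam 1: φ=-90°, α=120°
  direction (-0.5000, 0.8660); cell (4,6); t to first gridline: x 0.5400, y 0.2771 (then +2.0000 / +1.1547)
    (4,7) via y @ 0.2771
    (3,7) via x @ 0.5400
    (3,8) via y @ 1.4318
    (2,8) via x @ 2.5400
    (2,9) via y @ 2.5865  # hit
  → r_1 = 2.5865
beam 2: φ=-45°, α=165°
  direction (-0.9659, 0.2588); cell (4,6); t to first gridline: x 0.2795, y 0.9273 (then +1.0353 / +3.8637)
    (3,6) via x @ 0.2795
    (3,7) via y @ 0.9273
    (2,7) via x @ 1.3148
    (1,7) via x @ 2.3501
    (0,7) via x @ 3.3854  # hit
  → r_2 = 3.3854
beam 3: φ=45°, α=255°
  direction (-0.2588, -0.9659); cell (4,6); t to first gridline: x 1.0432, y 0.7868 (then +3.8637 / +1.0353)
    (4,5) via y @ 0.7868
    (3,5) via x @ 1.0432
    (3,4) via y @ 1.8221  # hit
  → r_3 = 1.8221
beam 4: φ=90°, α=300°
  direction (0.5000, -0.8660); cell (4,6); t to first gridline: x 1.4600, y 0.8776 (then +2.0000 / +1.1547)
    (4,5) via y @ 0.8776
    (5,5) via x @ 1.4600
    (5,4) via y @ 2.0323
    (5,3) via y @ 3.1870  # hit
  → r_4 = 3.1870

ranges = [2.5865, 3.3854, 1.8221, 3.1870]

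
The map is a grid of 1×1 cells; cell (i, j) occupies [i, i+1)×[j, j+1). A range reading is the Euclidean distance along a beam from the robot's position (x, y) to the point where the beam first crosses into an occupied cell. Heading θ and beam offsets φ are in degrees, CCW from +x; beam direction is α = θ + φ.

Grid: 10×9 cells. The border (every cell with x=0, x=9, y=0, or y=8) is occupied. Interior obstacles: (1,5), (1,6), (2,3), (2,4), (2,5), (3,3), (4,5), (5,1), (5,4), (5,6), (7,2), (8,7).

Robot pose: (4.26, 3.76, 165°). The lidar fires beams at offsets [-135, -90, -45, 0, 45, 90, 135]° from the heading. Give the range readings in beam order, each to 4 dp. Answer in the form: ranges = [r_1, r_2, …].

ranges = [0.8545, 1.2837, 2.5200, 0.2692, 0.3002, 2.8574, 2.0323]

beam 1: φ=-135°, α=30°
  cosα=0.8660 sinα=0.5000 | (4,3) | tMaxX 0.8545 tMaxY 0.4800 | tΔX 1.1547 tΔY 2.0000
    t=0.4800 [y] (4,4)
    t=0.8545 [x] (5,4) — stop
  → r_1 = 0.8545
beam 2: φ=-90°, α=75°
  cosα=0.2588 sinα=0.9659 | (4,3) | tMaxX 2.8591 tMaxY 0.2485 | tΔX 3.8637 tΔY 1.0353
    t=0.2485 [y] (4,4)
    t=1.2837 [y] (4,5) — stop
  → r_2 = 1.2837
beam 3: φ=-45°, α=120°
  cosα=-0.5000 sinα=0.8660 | (4,3) | tMaxX 0.5200 tMaxY 0.2771 | tΔX 2.0000 tΔY 1.1547
    t=0.2771 [y] (4,4)
    t=0.5200 [x] (3,4)
    t=1.4318 [y] (3,5)
    t=2.5200 [x] (2,5) — stop
  → r_3 = 2.5200
beam 4: φ=0°, α=165°
  cosα=-0.9659 sinα=0.2588 | (4,3) | tMaxX 0.2692 tMaxY 0.9273 | tΔX 1.0353 tΔY 3.8637
    t=0.2692 [x] (3,3) — stop
  → r_4 = 0.2692
beam 5: φ=45°, α=210°
  cosα=-0.8660 sinα=-0.5000 | (4,3) | tMaxX 0.3002 tMaxY 1.5200 | tΔX 1.1547 tΔY 2.0000
    t=0.3002 [x] (3,3) — stop
  → r_5 = 0.3002
beam 6: φ=90°, α=255°
  cosα=-0.2588 sinα=-0.9659 | (4,3) | tMaxX 1.0046 tMaxY 0.7868 | tΔX 3.8637 tΔY 1.0353
    t=0.7868 [y] (4,2)
    t=1.0046 [x] (3,2)
    t=1.8221 [y] (3,1)
    t=2.8574 [y] (3,0) — stop
  → r_6 = 2.8574
beam 7: φ=135°, α=300°
  cosα=0.5000 sinα=-0.8660 | (4,3) | tMaxX 1.4800 tMaxY 0.8776 | tΔX 2.0000 tΔY 1.1547
    t=0.8776 [y] (4,2)
    t=1.4800 [x] (5,2)
    t=2.0323 [y] (5,1) — stop
  → r_7 = 2.0323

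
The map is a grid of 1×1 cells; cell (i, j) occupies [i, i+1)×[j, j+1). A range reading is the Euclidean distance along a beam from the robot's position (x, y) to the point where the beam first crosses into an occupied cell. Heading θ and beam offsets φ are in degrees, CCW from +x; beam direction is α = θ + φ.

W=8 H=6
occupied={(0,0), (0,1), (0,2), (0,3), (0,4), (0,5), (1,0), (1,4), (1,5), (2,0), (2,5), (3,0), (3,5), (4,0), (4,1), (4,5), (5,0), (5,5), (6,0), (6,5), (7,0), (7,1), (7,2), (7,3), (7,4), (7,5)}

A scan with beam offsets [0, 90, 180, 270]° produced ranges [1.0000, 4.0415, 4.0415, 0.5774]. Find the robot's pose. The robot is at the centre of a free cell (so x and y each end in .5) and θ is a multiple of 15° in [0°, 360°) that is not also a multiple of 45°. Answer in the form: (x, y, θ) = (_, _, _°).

Enumerate (i+0.5, j+0.5, θ) over the 22 free cells and 16 admissible headings. For each, cast all 4 beams and compare to the given ranges.
  (1.5, 1.5, 240°): beam 1 = 0.5774 ≠ 1.0000 ✗
  (2.5, 1.5, 30°): beam 1 = 5.1962 ≠ 1.0000 ✗
  (5.5, 1.5, 210°): beam 1 = 0.5774 ≠ 1.0000 ✗
  …
  (3.5, 4.5, 150°): r_1=1.0000, r_2=4.0415, r_3=4.0415, r_4=0.5774 — all match ✓
Only this pose fits every beam.

(x, y, θ) = (3.5, 4.5, 150°)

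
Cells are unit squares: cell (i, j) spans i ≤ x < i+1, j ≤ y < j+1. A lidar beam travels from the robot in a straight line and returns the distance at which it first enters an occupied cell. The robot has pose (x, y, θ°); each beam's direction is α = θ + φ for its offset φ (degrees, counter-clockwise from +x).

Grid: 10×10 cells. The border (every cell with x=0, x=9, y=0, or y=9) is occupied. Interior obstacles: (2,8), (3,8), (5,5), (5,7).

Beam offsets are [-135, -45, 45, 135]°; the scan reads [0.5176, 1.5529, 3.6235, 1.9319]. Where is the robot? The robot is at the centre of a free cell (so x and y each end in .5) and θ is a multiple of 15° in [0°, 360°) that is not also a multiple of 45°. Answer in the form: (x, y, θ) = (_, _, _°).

Enumerate (i+0.5, j+0.5, θ) over the 60 free cells and 16 admissible headings. For each, cast all 4 beams and compare to the given ranges.
  (2.5, 1.5, 195°): beam 1 = 5.0000 ≠ 0.5176 ✗
  (7.5, 5.5, 60°): beam 1 = 4.6587 ≠ 0.5176 ✗
  (8.5, 7.5, 75°): beam 1 = 1.0000 ≠ 0.5176 ✗
  (5.5, 3.5, 75°): beam 1 = 2.8868 ≠ 0.5176 ✗
  (3.5, 2.5, 210°): beam 1 = 6.7293 ≠ 0.5176 ✗
  …
  (4.5, 7.5, 150°): r_1=0.5176, r_2=1.5529, r_3=3.6235, r_4=1.9319 — all match ✓
Unique over the lattice → pose = (4.5, 7.5, 150°).

(x, y, θ) = (4.5, 7.5, 150°)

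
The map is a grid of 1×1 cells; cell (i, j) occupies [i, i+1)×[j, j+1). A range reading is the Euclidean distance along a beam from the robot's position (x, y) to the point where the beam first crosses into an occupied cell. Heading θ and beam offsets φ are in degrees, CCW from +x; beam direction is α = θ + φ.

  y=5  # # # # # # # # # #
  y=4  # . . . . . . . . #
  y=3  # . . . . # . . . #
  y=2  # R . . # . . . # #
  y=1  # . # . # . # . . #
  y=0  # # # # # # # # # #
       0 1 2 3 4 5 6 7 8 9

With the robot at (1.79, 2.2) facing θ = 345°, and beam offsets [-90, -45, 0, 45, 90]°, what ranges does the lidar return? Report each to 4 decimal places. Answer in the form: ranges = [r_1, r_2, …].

ranges = [1.2423, 0.4200, 0.7727, 5.6000, 2.8988]

beam 1: φ=-90°, α=255°
  direction (-0.2588, -0.9659); cell (1,2); t to first gridline: x 3.0523, y 0.2071 (then +3.8637 / +1.0353)
    (1,1) via y @ 0.2071
    (1,0) via y @ 1.2423  # hit
  → r_1 = 1.2423
beam 2: φ=-45°, α=300°
  direction (0.5000, -0.8660); cell (1,2); t to first gridline: x 0.4200, y 0.2309 (then +2.0000 / +1.1547)
    (1,1) via y @ 0.2309
    (2,1) via x @ 0.4200  # hit
  → r_2 = 0.4200
beam 3: φ=0°, α=345°
  direction (0.9659, -0.2588); cell (1,2); t to first gridline: x 0.2174, y 0.7727 (then +1.0353 / +3.8637)
    (2,2) via x @ 0.2174
    (2,1) via y @ 0.7727  # hit
  → r_3 = 0.7727
beam 4: φ=45°, α=30°
  direction (0.8660, 0.5000); cell (1,2); t to first gridline: x 0.2425, y 1.6000 (then +1.1547 / +2.0000)
    (2,2) via x @ 0.2425
    (3,2) via x @ 1.3972
    (3,3) via y @ 1.6000
    (4,3) via x @ 2.5519
    (4,4) via y @ 3.6000
    (5,4) via x @ 3.7066
    (6,4) via x @ 4.8613
    (6,5) via y @ 5.6000  # hit
  → r_4 = 5.6000
beam 5: φ=90°, α=75°
  direction (0.2588, 0.9659); cell (1,2); t to first gridline: x 0.8114, y 0.8282 (then +3.8637 / +1.0353)
    (2,2) via x @ 0.8114
    (2,3) via y @ 0.8282
    (2,4) via y @ 1.8635
    (2,5) via y @ 2.8988  # hit
  → r_5 = 2.8988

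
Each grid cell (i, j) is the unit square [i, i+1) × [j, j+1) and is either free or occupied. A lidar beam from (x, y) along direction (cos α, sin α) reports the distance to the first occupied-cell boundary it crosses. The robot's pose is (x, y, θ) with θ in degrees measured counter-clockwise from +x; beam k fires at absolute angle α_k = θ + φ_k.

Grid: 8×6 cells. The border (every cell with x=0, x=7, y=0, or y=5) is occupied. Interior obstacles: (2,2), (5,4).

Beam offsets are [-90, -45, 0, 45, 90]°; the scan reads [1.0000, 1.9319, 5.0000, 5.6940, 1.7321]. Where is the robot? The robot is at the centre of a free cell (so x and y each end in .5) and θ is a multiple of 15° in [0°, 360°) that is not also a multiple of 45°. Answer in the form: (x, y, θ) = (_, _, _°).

(x, y, θ) = (6.5, 2.5, 150°)

Enumerate (i+0.5, j+0.5, θ) over the 22 free cells and 16 admissible headings. For each, cast all 5 beams and compare to the given ranges.
  (6.5, 2.5, 15°): beam 1 = 1.5529 ≠ 1.0000 ✗
  (6.5, 3.5, 30°): beam 2 = 0.5176 ≠ 1.9319 ✗
  (3.5, 2.5, 210°): beam 1 = 2.8868 ≠ 1.0000 ✗
  (6.5, 1.5, 195°): beam 1 = 2.5882 ≠ 1.0000 ✗
  (5.5, 2.5, 300°): beam 1 = 3.0000 ≠ 1.0000 ✗
  …
  (6.5, 2.5, 150°): r_1=1.0000, r_2=1.9319, r_3=5.0000, r_4=5.6940, r_5=1.7321 — all match ✓
No second candidate reproduces the full scan.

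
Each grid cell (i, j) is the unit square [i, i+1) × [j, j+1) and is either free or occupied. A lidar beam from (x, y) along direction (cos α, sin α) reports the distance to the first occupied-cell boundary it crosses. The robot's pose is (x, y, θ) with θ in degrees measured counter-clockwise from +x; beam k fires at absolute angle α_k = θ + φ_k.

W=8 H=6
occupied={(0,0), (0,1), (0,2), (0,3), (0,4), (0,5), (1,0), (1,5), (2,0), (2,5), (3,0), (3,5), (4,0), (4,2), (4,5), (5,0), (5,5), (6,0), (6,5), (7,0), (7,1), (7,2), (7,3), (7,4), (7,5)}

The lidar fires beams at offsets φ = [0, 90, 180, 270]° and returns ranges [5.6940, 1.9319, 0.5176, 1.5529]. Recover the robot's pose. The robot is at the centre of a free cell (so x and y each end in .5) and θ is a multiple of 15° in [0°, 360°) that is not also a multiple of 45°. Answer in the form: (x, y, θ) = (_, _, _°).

(x, y, θ) = (1.5, 2.5, 15°)

The pose lattice has 23·16 = 368 candidates. Test each by forward raycasting.
  (6.5, 2.5, 150°): beam 1 = 5.0000 ≠ 5.6940 ✗
  (4.5, 3.5, 285°): beam 1 = 0.5176 ≠ 5.6940 ✗
  (4.5, 4.5, 255°): beam 1 = 1.5529 ≠ 5.6940 ✗
  (1.5, 4.5, 30°): beam 1 = 1.0000 ≠ 5.6940 ✗
  (3.5, 3.5, 30°): beam 1 = 3.0000 ≠ 5.6940 ✗
  …
  (1.5, 2.5, 15°): r_1=5.6940, r_2=1.9319, r_3=0.5176, r_4=1.5529 — all match ✓
Unique over the lattice → pose = (1.5, 2.5, 15°).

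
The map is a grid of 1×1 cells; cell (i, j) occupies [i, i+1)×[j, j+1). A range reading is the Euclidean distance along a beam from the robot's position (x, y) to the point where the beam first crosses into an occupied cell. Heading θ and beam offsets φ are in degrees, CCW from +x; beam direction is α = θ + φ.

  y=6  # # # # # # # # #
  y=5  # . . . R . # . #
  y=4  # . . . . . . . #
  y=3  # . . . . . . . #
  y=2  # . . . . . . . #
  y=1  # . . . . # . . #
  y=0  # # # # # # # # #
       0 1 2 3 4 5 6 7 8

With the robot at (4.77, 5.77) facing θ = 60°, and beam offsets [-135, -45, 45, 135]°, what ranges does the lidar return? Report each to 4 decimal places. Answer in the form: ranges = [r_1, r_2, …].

beam 1: φ=-135°, α=285°
  direction (0.2588, -0.9659); cell (4,5); t to first gridline: x 0.8887, y 0.7972 (then +3.8637 / +1.0353)
    (4,4) via y @ 0.7972
    (5,4) via x @ 0.8887
    (5,3) via y @ 1.8324
    (5,2) via y @ 2.8677
    (5,1) via y @ 3.9030  # hit
  → r_1 = 3.9030
beam 2: φ=-45°, α=15°
  direction (0.9659, 0.2588); cell (4,5); t to first gridline: x 0.2381, y 0.8887 (then +1.0353 / +3.8637)
    (5,5) via x @ 0.2381
    (5,6) via y @ 0.8887  # hit
  → r_2 = 0.8887
beam 3: φ=45°, α=105°
  direction (-0.2588, 0.9659); cell (4,5); t to first gridline: x 2.9751, y 0.2381 (then +3.8637 / +1.0353)
    (4,6) via y @ 0.2381  # hit
  → r_3 = 0.2381
beam 4: φ=135°, α=195°
  direction (-0.9659, -0.2588); cell (4,5); t to first gridline: x 0.7972, y 2.9751 (then +1.0353 / +3.8637)
    (3,5) via x @ 0.7972
    (2,5) via x @ 1.8324
    (1,5) via x @ 2.8677
    (1,4) via y @ 2.9751
    (0,4) via x @ 3.9030  # hit
  → r_4 = 3.9030

ranges = [3.9030, 0.8887, 0.2381, 3.9030]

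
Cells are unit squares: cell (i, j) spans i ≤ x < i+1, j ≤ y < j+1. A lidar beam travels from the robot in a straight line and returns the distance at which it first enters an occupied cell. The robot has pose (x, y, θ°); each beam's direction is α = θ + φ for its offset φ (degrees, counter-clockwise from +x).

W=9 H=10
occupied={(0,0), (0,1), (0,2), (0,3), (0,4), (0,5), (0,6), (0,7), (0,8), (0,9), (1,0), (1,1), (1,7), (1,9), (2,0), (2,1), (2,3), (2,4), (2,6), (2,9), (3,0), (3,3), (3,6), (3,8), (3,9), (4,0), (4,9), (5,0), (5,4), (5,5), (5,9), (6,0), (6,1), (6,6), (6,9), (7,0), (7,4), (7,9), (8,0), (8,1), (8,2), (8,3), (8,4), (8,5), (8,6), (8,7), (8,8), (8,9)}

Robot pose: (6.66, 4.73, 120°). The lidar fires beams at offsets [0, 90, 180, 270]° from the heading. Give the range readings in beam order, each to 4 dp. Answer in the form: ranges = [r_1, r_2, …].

beam 1: φ=0°, α=120°
  dir = (cos 120°, sin 120°) = (-0.5000, 0.8660); from cell (6,4)
  next x-line at t=1.3200, next y-line at t=0.3118; Δt_x=2.0000, Δt_y=1.1547
    y: enter (6,5) at t=0.3118
    x: enter (5,5) at t=1.3200 ← occupied
  → r_1 = 1.3200
beam 2: φ=90°, α=210°
  dir = (cos 210°, sin 210°) = (-0.8660, -0.5000); from cell (6,4)
  next x-line at t=0.7621, next y-line at t=1.4600; Δt_x=1.1547, Δt_y=2.0000
    x: enter (5,4) at t=0.7621 ← occupied
  → r_2 = 0.7621
beam 3: φ=180°, α=300°
  dir = (cos 300°, sin 300°) = (0.5000, -0.8660); from cell (6,4)
  next x-line at t=0.6800, next y-line at t=0.8429; Δt_x=2.0000, Δt_y=1.1547
    x: enter (7,4) at t=0.6800 ← occupied
  → r_3 = 0.6800
beam 4: φ=270°, α=30°
  dir = (cos 30°, sin 30°) = (0.8660, 0.5000); from cell (6,4)
  next x-line at t=0.3926, next y-line at t=0.5400; Δt_x=1.1547, Δt_y=2.0000
    x: enter (7,4) at t=0.3926 ← occupied
  → r_4 = 0.3926

ranges = [1.3200, 0.7621, 0.6800, 0.3926]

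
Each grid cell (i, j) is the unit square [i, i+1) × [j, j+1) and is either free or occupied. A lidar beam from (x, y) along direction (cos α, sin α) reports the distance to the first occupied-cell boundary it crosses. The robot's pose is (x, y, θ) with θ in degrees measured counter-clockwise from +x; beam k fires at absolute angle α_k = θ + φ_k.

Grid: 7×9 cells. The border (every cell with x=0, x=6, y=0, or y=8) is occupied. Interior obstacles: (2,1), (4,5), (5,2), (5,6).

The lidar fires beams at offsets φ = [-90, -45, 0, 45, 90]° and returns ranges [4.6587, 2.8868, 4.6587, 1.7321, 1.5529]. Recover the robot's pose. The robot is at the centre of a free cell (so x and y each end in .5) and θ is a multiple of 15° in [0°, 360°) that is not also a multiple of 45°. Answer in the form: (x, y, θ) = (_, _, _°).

Enumerate (i+0.5, j+0.5, θ) over the 31 free cells and 16 admissible headings. For each, cast all 5 beams and compare to the given ranges.
  (5.5, 3.5, 15°): beam 1 = 0.5176 ≠ 4.6587 ✗
  (1.5, 5.5, 195°): beam 1 = 1.9319 ≠ 4.6587 ✗
  (3.5, 2.5, 105°): beam 1 = 1.5529 ≠ 4.6587 ✗
  …
  (1.5, 6.5, 15°): r_1=4.6587, r_2=2.8868, r_3=4.6587, r_4=1.7321, r_5=1.5529 — all match ✓
Only this pose fits every beam.

(x, y, θ) = (1.5, 6.5, 15°)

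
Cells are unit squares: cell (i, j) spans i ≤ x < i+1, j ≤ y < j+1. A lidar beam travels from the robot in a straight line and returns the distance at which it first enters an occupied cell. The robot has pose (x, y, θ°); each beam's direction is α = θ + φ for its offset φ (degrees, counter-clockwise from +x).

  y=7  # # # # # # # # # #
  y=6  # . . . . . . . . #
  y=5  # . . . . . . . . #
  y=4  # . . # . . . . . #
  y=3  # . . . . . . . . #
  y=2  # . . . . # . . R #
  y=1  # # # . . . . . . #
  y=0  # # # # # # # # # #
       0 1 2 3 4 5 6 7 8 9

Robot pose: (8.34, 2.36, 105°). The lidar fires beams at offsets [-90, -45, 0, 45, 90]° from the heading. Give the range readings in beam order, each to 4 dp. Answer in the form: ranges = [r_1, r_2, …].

ranges = [0.6833, 1.3200, 4.8037, 5.0114, 5.2546]

beam 1: φ=-90°, α=15°
  d=(0.9659,0.2588)  start (8,2)  tX=0.6833 tY=2.4728  stride 1/|dx|=1.0353 1/|dy|=3.8637
    cross x-line → (9,2), t=0.6833 (wall)
  → r_1 = 0.6833
beam 2: φ=-45°, α=60°
  d=(0.5000,0.8660)  start (8,2)  tX=1.3200 tY=0.7390  stride 1/|dx|=2.0000 1/|dy|=1.1547
    cross y-line → (8,3), t=0.7390
    cross x-line → (9,3), t=1.3200 (wall)
  → r_2 = 1.3200
beam 3: φ=0°, α=105°
  d=(-0.2588,0.9659)  start (8,2)  tX=1.3137 tY=0.6626  stride 1/|dx|=3.8637 1/|dy|=1.0353
    cross y-line → (8,3), t=0.6626
    cross x-line → (7,3), t=1.3137
    cross y-line → (7,4), t=1.6979
    cross y-line → (7,5), t=2.7331
    cross y-line → (7,6), t=3.7684
    cross y-line → (7,7), t=4.8037 (wall)
  → r_3 = 4.8037
beam 4: φ=45°, α=150°
  d=(-0.8660,0.5000)  start (8,2)  tX=0.3926 tY=1.2800  stride 1/|dx|=1.1547 1/|dy|=2.0000
    cross x-line → (7,2), t=0.3926
    cross y-line → (7,3), t=1.2800
    cross x-line → (6,3), t=1.5473
    cross x-line → (5,3), t=2.7020
    cross y-line → (5,4), t=3.2800
    cross x-line → (4,4), t=3.8567
    cross x-line → (3,4), t=5.0114 (wall)
  → r_4 = 5.0114
beam 5: φ=90°, α=195°
  d=(-0.9659,-0.2588)  start (8,2)  tX=0.3520 tY=1.3909  stride 1/|dx|=1.0353 1/|dy|=3.8637
    cross x-line → (7,2), t=0.3520
    cross x-line → (6,2), t=1.3873
    cross y-line → (6,1), t=1.3909
    cross x-line → (5,1), t=2.4225
    cross x-line → (4,1), t=3.4578
    cross x-line → (3,1), t=4.4931
    cross y-line → (3,0), t=5.2546 (wall)
  → r_5 = 5.2546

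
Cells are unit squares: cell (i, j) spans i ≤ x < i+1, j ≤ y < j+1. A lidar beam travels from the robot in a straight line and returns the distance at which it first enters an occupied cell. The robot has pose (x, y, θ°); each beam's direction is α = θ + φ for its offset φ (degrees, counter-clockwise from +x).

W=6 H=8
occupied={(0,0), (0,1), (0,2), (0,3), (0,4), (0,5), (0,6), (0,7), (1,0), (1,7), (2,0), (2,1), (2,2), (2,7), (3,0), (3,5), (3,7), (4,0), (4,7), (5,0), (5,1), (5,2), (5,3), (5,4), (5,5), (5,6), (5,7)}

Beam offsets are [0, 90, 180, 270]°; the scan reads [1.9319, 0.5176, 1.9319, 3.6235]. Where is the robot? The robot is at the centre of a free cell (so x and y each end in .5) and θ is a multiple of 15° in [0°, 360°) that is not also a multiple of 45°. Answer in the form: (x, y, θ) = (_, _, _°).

(x, y, θ) = (1.5, 3.5, 105°)

Candidates: 21 free-cell centres × 16 headings = 336 poses. Raycast each; keep the one whose scan matches to 4 dp.
  (1.5, 4.5, 330°): beam 1 = 4.0415 ≠ 1.9319 ✗
  (1.5, 4.5, 120°): beam 1 = 1.0000 ≠ 1.9319 ✗
  (4.5, 4.5, 300°): beam 1 = 1.0000 ≠ 1.9319 ✗
  (3.5, 4.5, 345°): beam 1 = 1.5529 ≠ 1.9319 ✗
  (1.5, 6.5, 15°): beam 3 = 0.5176 ≠ 1.9319 ✗
  …
  (1.5, 3.5, 105°): r_1=1.9319, r_2=0.5176, r_3=1.9319, r_4=3.6235 — all match ✓
Unique over the lattice → pose = (1.5, 3.5, 105°).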